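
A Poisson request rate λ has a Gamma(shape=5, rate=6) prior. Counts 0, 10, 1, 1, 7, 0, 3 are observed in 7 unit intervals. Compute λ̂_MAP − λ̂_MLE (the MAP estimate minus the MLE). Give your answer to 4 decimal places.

Σxᵢ = 22. Posterior is Gamma(27, 13); MAP = (27−1)/13 = 26/13 ≈ 2.00000.
MLE = x̄ = 22/7 ≈ 3.14286.
Difference = 26/13 − 22/7 = -8/7 ≈ -1.1429.

MAP − MLE = -1.1429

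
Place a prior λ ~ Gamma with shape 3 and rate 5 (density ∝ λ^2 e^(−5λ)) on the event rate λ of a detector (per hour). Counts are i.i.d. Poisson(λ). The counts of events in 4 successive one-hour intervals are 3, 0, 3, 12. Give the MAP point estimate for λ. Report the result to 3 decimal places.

Σxᵢ = 3+0+3+12 = 18, with n = 4.
Posterior ∝ λ^2e^(−5λ) · λ^18e^(−4λ) = λ^20e^(−9λ), i.e. Gamma(shape=21, rate=9).
The mode of a Gamma(a, b) with a ≥ 1 (shape–rate) is (a−1)/b = 20/9 ≈ 2.222.

λ̂_MAP = 2.222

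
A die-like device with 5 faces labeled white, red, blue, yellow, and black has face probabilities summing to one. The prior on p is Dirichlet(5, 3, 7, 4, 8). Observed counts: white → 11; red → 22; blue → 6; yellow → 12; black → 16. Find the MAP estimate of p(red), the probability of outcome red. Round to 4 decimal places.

The posterior is Dirichlet(αᵢ + nᵢ) = Dirichlet(16, 25, 13, 16, 24).
For a Dirichlet(a₁,…,a_K) with all aᵢ > 1, the mode has j-th component (aⱼ − 1)/(Σaᵢ − K).
Here Σaᵢ = 94 and K = 5, so p(red) = (25 − 1)/(94 − 5) = 24/89 ≈ 0.2697.

MAP estimate of p(red) = 0.2697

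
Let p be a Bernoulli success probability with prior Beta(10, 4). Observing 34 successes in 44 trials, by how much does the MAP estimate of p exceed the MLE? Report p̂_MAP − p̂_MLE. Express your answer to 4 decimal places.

Posterior is Beta(44, 14); MAP = (44−1)/(58−2) = 43/56 ≈ 0.76786.
MLE ignores the prior: p̂_MLE = k/n = 34/44 ≈ 0.77273.
Difference = 43/56 − 34/44 = -3/616 ≈ -0.0049.

MAP − MLE = -0.0049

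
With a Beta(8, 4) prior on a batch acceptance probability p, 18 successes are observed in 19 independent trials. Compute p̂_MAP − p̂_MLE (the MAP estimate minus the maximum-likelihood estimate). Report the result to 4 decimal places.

Posterior is Beta(26, 5); MAP = (26−1)/(31−2) = 25/29 ≈ 0.86207.
MLE ignores the prior: p̂_MLE = k/n = 18/19 ≈ 0.94737.
Difference = 25/29 − 18/19 = -47/551 ≈ -0.0853.

MAP − MLE = -0.0853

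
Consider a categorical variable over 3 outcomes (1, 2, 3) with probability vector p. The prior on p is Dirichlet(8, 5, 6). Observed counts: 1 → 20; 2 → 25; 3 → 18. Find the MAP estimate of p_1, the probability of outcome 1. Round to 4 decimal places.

The posterior is Dirichlet(αᵢ + nᵢ) = Dirichlet(28, 30, 24).
For a Dirichlet(a₁,…,a_K) with all aᵢ > 1, the mode has j-th component (aⱼ − 1)/(Σaᵢ − K).
Here Σaᵢ = 82 and K = 3, so p_1 = (28 − 1)/(82 − 3) = 27/79 ≈ 0.3418.

MAP estimate: 0.3418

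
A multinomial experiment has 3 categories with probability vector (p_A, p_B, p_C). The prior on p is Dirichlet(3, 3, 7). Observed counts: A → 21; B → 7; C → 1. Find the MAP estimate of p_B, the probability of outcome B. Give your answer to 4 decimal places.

MAP estimate of p_B = 0.2308

The posterior is Dirichlet(αᵢ + nᵢ) = Dirichlet(24, 10, 8).
For a Dirichlet(a₁,…,a_K) with all aᵢ > 1, the mode has j-th component (aⱼ − 1)/(Σaᵢ − K).
Here Σaᵢ = 42 and K = 3, so p_B = (10 − 1)/(42 − 3) = 9/39 ≈ 0.2308.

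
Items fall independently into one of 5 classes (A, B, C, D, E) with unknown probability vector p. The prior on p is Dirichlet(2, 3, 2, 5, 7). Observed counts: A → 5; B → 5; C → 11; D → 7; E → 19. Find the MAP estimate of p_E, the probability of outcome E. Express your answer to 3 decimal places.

MAP estimate of p_E = 0.410

The posterior is Dirichlet(αᵢ + nᵢ) = Dirichlet(7, 8, 13, 12, 26).
For a Dirichlet(a₁,…,a_K) with all aᵢ > 1, the mode has j-th component (aⱼ − 1)/(Σaᵢ − K).
Here Σaᵢ = 66 and K = 5, so p_E = (26 − 1)/(66 − 5) = 25/61 ≈ 0.410.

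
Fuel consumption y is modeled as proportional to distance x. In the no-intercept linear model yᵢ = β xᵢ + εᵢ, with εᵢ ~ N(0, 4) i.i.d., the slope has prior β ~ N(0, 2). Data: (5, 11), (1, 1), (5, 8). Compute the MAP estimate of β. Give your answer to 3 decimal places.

log p(β | y) = −Σ(yᵢ − βxᵢ)²/(2·4) − β²/(2·2) + const.
Setting the derivative to zero: Σxᵢ(yᵢ − βxᵢ)/4 − β/2 = 0, so β = Σxᵢyᵢ / (Σxᵢ² + σ²/τ²).
Σxᵢyᵢ = 5·11 + 1·1 + 5·8 = 96; Σxᵢ² = 51; σ²/τ² = 2.
β̂_MAP = 96 / (51 + 2) = 96/53 ≈ 1.811.

β̂_MAP = 1.811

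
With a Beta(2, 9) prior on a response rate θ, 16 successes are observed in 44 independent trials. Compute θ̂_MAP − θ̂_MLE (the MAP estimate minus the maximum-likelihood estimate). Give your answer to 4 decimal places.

Posterior is Beta(18, 37); MAP = (18−1)/(55−2) = 17/53 ≈ 0.32075.
MLE ignores the prior: θ̂_MLE = k/n = 16/44 ≈ 0.36364.
Difference = 17/53 − 16/44 = -25/583 ≈ -0.0429.

MAP − MLE = -0.0429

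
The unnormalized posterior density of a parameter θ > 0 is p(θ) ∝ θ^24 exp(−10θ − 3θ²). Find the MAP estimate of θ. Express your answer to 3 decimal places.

ℓ'(θ) = 24/θ − 10 − 6θ. Setting this to zero and multiplying by θ: 6θ² + 10θ − 24 = 0.
θ = (−10 + √(10² + 4·6·24)) / (2·6) = (−10 + √676) / 12 = (−10 + 26)/12 = 4/3.
ℓ''(θ) = −24/θ² − 6 < 0, confirming a maximum.

θ̂_MAP = 1.333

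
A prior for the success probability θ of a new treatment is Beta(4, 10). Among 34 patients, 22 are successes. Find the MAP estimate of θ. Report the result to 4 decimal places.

θ̂_MAP = 0.5435

Prior: Beta(4, 10).
Data: 22 successes in 34 trials. The binomial likelihood contributes θ^22(1−θ)^12, so the posterior is Beta(4+22, 10+12) = Beta(26, 22).
For Beta(a, b) with a, b > 1 the mode is (a−1)/(a+b−2) = 25/46 ≈ 0.5435.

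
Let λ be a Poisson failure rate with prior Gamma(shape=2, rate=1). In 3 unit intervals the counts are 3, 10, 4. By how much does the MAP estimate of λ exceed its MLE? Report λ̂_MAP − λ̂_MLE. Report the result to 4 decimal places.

Σxᵢ = 17. Posterior is Gamma(19, 4); MAP = (19−1)/4 = 18/4 ≈ 4.50000.
MLE = x̄ = 17/3 ≈ 5.66667.
Difference = 18/4 − 17/3 = -7/6 ≈ -1.1667.

MAP − MLE = -1.1667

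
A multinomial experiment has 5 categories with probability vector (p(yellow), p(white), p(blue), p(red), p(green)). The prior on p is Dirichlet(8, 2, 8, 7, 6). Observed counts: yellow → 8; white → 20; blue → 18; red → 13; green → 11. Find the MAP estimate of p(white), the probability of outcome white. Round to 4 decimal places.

MAP estimate of p(white) = 0.2188

The posterior is Dirichlet(αᵢ + nᵢ) = Dirichlet(16, 22, 26, 20, 17).
For a Dirichlet(a₁,…,a_K) with all aᵢ > 1, the mode has j-th component (aⱼ − 1)/(Σaᵢ − K).
Here Σaᵢ = 101 and K = 5, so p(white) = (22 − 1)/(101 − 5) = 21/96 ≈ 0.2188.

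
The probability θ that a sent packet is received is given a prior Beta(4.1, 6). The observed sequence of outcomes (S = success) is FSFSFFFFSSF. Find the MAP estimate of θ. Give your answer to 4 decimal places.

θ̂_MAP = 0.3717

Prior: Beta(4.1, 6).
Data: 4 successes in 11 trials (from the sequence). The binomial likelihood contributes θ^4(1−θ)^7, so the posterior is Beta(4.1+4, 6+7) = Beta(8.1, 13).
For Beta(a, b) with a, b > 1 the mode is (a−1)/(a+b−2) = 7.1/19.1 ≈ 0.3717.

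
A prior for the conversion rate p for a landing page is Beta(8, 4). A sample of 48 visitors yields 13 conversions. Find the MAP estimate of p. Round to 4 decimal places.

Prior: Beta(8, 4).
Data: 13 successes in 48 trials. The binomial likelihood contributes p^13(1−p)^35, so the posterior is Beta(8+13, 4+35) = Beta(21, 39).
For Beta(a, b) with a, b > 1 the mode is (a−1)/(a+b−2) = 20/58 ≈ 0.3448.

p̂_MAP = 0.3448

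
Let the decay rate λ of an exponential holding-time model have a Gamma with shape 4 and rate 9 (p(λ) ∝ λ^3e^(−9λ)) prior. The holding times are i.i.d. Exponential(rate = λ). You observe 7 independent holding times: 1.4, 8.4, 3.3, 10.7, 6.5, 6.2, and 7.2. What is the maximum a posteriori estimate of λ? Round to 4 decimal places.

λ̂_MAP = 0.1898

The Exponential(rate=λ) likelihood is ∝ λ^n e^(−λΣtᵢ). Here n = 7 and Σtᵢ = 1.4 + 8.4 + 3.3 + 10.7 + 6.5 + 6.2 + 7.2 = 43.7.
Posterior ∝ λ^3e^(−9λ) · λ^7e^(−43.7λ) = λ^10e^(−52.7λ), i.e. Gamma(11, 52.7).
Mode = (a−1)/b = 10/52.7 ≈ 0.1898.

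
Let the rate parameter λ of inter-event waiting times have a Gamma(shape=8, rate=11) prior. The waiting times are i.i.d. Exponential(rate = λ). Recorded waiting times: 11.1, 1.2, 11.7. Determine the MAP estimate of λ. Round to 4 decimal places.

λ̂_MAP = 0.2857

The Exponential(rate=λ) likelihood is ∝ λ^n e^(−λΣtᵢ). Here n = 3 and Σtᵢ = 11.1 + 1.2 + 11.7 = 24.
Posterior ∝ λ^7e^(−11λ) · λ^3e^(−24λ) = λ^10e^(−35λ), i.e. Gamma(11, 35).
Mode = (a−1)/b = 10/35 ≈ 0.2857.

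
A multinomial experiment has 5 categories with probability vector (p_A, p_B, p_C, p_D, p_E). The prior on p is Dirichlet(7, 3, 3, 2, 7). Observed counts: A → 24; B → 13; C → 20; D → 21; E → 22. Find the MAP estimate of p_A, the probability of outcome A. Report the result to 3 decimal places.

MAP estimate of p_A = 0.256

The posterior is Dirichlet(αᵢ + nᵢ) = Dirichlet(31, 16, 23, 23, 29).
For a Dirichlet(a₁,…,a_K) with all aᵢ > 1, the mode has j-th component (aⱼ − 1)/(Σaᵢ − K).
Here Σaᵢ = 122 and K = 5, so p_A = (31 − 1)/(122 − 5) = 30/117 ≈ 0.256.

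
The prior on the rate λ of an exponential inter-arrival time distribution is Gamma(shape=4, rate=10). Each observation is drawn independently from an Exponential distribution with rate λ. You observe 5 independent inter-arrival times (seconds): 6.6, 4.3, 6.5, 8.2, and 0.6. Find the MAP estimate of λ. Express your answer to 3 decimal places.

The Exponential(rate=λ) likelihood is ∝ λ^n e^(−λΣtᵢ). Here n = 5 and Σtᵢ = 6.6 + 4.3 + 6.5 + 8.2 + 0.6 = 26.2.
Posterior ∝ λ^3e^(−10λ) · λ^5e^(−26.2λ) = λ^8e^(−36.2λ), i.e. Gamma(9, 36.2).
Mode = (a−1)/b = 8/36.2 ≈ 0.221.

λ̂_MAP = 0.221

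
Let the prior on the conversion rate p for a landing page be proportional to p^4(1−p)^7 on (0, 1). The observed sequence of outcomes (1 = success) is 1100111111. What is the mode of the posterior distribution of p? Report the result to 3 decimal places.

p̂_MAP = 0.571

The prior density ∝ p^4(1−p)^7 is the kernel of Beta(5, 8).
Data: 8 successes in 10 trials (from the sequence). The binomial likelihood contributes p^8(1−p)^2, so the posterior is Beta(5+8, 8+2) = Beta(13, 10).
For Beta(a, b) with a, b > 1 the mode is (a−1)/(a+b−2) = 12/21 ≈ 0.571.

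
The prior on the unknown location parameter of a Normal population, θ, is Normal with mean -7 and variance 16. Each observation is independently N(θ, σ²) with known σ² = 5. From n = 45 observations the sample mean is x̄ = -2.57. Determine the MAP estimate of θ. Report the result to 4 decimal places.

θ̂_MAP = -2.6006

n = 45, x̄ = -2.57.
For a Normal prior and Normal likelihood with known variance, the posterior is Normal; its mode equals its mean, the precision-weighted average.
Prior precision 1/σ₀² = 1/16 = 0.0625; data precision n/σ² = 45/5 = 9.
θ̂ = (0.0625·(-7) + 9·(-2.57)) / (0.0625 + 9) = (-23.5675)/9.0625 = -9427/3625 ≈ -2.6006.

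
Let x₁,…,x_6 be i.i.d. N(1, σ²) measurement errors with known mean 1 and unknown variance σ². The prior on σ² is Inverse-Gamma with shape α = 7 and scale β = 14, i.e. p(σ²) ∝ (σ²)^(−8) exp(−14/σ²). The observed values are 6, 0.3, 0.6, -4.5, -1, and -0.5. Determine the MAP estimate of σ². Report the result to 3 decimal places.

Sum of squared deviations about the known mean: SS = (6−1)² + (0.3−1)² + (0.6−1)² + (-4.5−1)² + (-1−1)² + (-0.5−1)² = 62.15.
The Normal likelihood contributes (σ²)^(−n/2) exp(−SS/(2σ²)), so the posterior is Inverse-Gamma(α + n/2, β + SS/2) = Inverse-Gamma(10, 45.075).
The mode of Inverse-Gamma(a, b) is b/(a+1) = 45.075/11 ≈ 4.098.

σ̂²_MAP = 4.098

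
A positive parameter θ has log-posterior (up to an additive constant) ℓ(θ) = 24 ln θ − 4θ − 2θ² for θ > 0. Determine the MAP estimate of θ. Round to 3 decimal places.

ℓ'(θ) = 24/θ − 4 − 4θ. Setting this to zero and multiplying by θ: 4θ² + 4θ − 24 = 0.
θ = (−4 + √(4² + 4·4·24)) / (2·4) = (−4 + √400) / 8 = (−4 + 20)/8 = 2.
ℓ''(θ) = −24/θ² − 4 < 0, confirming a maximum.

θ̂_MAP = 2.000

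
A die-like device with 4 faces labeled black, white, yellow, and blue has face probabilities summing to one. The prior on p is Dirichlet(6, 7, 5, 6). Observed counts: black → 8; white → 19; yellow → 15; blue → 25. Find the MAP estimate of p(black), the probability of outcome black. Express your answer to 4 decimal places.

The posterior is Dirichlet(αᵢ + nᵢ) = Dirichlet(14, 26, 20, 31).
For a Dirichlet(a₁,…,a_K) with all aᵢ > 1, the mode has j-th component (aⱼ − 1)/(Σaᵢ − K).
Here Σaᵢ = 91 and K = 4, so p(black) = (14 − 1)/(91 − 4) = 13/87 ≈ 0.1494.

MAP estimate of p(black) = 0.1494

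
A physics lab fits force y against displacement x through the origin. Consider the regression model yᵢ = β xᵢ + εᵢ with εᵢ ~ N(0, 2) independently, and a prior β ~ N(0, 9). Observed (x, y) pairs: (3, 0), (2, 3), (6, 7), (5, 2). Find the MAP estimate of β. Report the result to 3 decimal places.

β̂_MAP = 0.781

log p(β | y) = −Σ(yᵢ − βxᵢ)²/(2·2) − β²/(2·9) + const.
Setting the derivative to zero: Σxᵢ(yᵢ − βxᵢ)/2 − β/9 = 0, so β = Σxᵢyᵢ / (Σxᵢ² + σ²/τ²).
Σxᵢyᵢ = 3·0 + 2·3 + 6·7 + 5·2 = 58; Σxᵢ² = 74; σ²/τ² = 2/9.
β̂_MAP = 58 / (74 + 2/9) = 58/(668/9) = 261/334 ≈ 0.781.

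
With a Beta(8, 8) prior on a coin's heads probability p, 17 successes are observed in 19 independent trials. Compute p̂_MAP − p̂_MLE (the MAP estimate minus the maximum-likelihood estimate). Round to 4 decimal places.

MAP − MLE = -0.1675

Posterior is Beta(25, 10); MAP = (25−1)/(35−2) = 24/33 ≈ 0.72727.
MLE ignores the prior: p̂_MLE = k/n = 17/19 ≈ 0.89474.
Difference = 24/33 − 17/19 = -35/209 ≈ -0.1675.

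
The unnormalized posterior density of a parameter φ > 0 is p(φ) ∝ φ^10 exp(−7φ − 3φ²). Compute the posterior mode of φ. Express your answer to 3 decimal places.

ℓ'(φ) = 10/φ − 7 − 6φ. Setting this to zero and multiplying by φ: 6φ² + 7φ − 10 = 0.
φ = (−7 + √(7² + 4·6·10)) / (2·6) = (−7 + √289) / 12 = (−7 + 17)/12 = 5/6.
ℓ''(φ) = −10/φ² − 6 < 0, confirming a maximum.

φ̂_MAP = 0.833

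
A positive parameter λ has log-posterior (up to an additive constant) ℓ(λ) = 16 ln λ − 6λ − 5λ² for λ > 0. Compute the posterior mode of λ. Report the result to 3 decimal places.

ℓ'(λ) = 16/λ − 6 − 10λ. Setting this to zero and multiplying by λ: 10λ² + 6λ − 16 = 0.
λ = (−6 + √(6² + 4·10·16)) / (2·10) = (−6 + √676) / 20 = (−6 + 26)/20 = 1.
ℓ''(λ) = −16/λ² − 10 < 0, confirming a maximum.

λ̂_MAP = 1.000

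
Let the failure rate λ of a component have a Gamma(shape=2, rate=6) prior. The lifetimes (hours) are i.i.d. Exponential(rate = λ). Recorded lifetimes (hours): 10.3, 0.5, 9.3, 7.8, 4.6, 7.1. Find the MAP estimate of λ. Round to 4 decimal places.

The Exponential(rate=λ) likelihood is ∝ λ^n e^(−λΣtᵢ). Here n = 6 and Σtᵢ = 10.3 + 0.5 + 9.3 + 7.8 + 4.6 + 7.1 = 39.6.
Posterior ∝ λe^(−6λ) · λ^6e^(−39.6λ) = λ^7e^(−45.6λ), i.e. Gamma(8, 45.6).
Mode = (a−1)/b = 7/45.6 ≈ 0.1535.

λ̂_MAP = 0.1535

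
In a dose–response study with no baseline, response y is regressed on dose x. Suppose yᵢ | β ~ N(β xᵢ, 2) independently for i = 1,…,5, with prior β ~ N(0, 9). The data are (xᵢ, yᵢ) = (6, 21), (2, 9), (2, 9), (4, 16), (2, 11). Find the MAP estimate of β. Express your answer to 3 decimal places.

β̂_MAP = 3.862

log p(β | y) = −Σ(yᵢ − βxᵢ)²/(2·2) − β²/(2·9) + const.
Setting the derivative to zero: Σxᵢ(yᵢ − βxᵢ)/2 − β/9 = 0, so β = Σxᵢyᵢ / (Σxᵢ² + σ²/τ²).
Σxᵢyᵢ = 6·21 + 2·9 + 2·9 + 4·16 + 2·11 = 248; Σxᵢ² = 64; σ²/τ² = 2/9.
β̂_MAP = 248 / (64 + 2/9) = 248/(578/9) = 1116/289 ≈ 3.862.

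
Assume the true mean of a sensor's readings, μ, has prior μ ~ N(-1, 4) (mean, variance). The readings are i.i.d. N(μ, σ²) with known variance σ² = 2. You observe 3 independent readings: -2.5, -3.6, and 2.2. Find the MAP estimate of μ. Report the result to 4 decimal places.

n = 3; x̄ = ((-2.5) + (-3.6) + 2.2)/3 = -3.9/3 = -1.3.
For a Normal prior and Normal likelihood with known variance, the posterior is Normal; its mode equals its mean, the precision-weighted average.
Prior precision 1/σ₀² = 1/4 = 0.25; data precision n/σ² = 3/2 = 1.5.
μ̂ = (0.25·(-1) + 1.5·(-1.3)) / (0.25 + 1.5) = (-2.2)/1.75 = -44/35 ≈ -1.2571.

μ̂_MAP = -1.2571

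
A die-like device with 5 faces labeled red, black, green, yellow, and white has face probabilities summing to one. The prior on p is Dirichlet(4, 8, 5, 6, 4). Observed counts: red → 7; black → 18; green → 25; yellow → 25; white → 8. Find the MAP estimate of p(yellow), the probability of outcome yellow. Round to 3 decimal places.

MAP estimate of p(yellow) = 0.286

The posterior is Dirichlet(αᵢ + nᵢ) = Dirichlet(11, 26, 30, 31, 12).
For a Dirichlet(a₁,…,a_K) with all aᵢ > 1, the mode has j-th component (aⱼ − 1)/(Σaᵢ − K).
Here Σaᵢ = 110 and K = 5, so p(yellow) = (31 − 1)/(110 − 5) = 30/105 ≈ 0.286.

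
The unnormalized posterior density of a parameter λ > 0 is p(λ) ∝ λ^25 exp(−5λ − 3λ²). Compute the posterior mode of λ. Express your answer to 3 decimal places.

λ̂_MAP = 1.667

ℓ'(λ) = 25/λ − 5 − 6λ. Setting this to zero and multiplying by λ: 6λ² + 5λ − 25 = 0.
λ = (−5 + √(5² + 4·6·25)) / (2·6) = (−5 + √625) / 12 = (−5 + 25)/12 = 5/3.
ℓ''(λ) = −25/λ² − 6 < 0, confirming a maximum.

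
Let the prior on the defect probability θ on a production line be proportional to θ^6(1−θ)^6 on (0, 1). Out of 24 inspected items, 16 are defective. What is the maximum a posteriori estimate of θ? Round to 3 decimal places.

The prior density ∝ θ^6(1−θ)^6 is the kernel of Beta(7, 7).
Data: 16 successes in 24 trials. The binomial likelihood contributes θ^16(1−θ)^8, so the posterior is Beta(7+16, 7+8) = Beta(23, 15).
For Beta(a, b) with a, b > 1 the mode is (a−1)/(a+b−2) = 22/36 ≈ 0.611.

θ̂_MAP = 0.611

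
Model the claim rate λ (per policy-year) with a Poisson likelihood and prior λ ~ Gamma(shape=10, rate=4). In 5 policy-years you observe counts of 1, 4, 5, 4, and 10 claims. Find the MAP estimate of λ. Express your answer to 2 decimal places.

λ̂_MAP = 3.67

Σxᵢ = 1+4+5+4+10 = 24, with n = 5.
Posterior ∝ λ^9e^(−4λ) · λ^24e^(−5λ) = λ^33e^(−9λ), i.e. Gamma(shape=34, rate=9).
The mode of a Gamma(a, b) with a ≥ 1 (shape–rate) is (a−1)/b = 33/9 ≈ 3.67.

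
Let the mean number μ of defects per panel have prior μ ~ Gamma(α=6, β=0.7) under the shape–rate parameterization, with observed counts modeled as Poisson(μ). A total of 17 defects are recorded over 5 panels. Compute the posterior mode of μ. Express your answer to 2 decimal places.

Σxᵢ = 17, n = 5.
Posterior ∝ μ^5e^(−0.7μ) · μ^17e^(−5μ) = μ^22e^(−5.7μ), i.e. Gamma(shape=23, rate=5.7).
The mode of a Gamma(a, b) with a ≥ 1 (shape–rate) is (a−1)/b = 22/5.7 ≈ 3.86.

μ̂_MAP = 3.86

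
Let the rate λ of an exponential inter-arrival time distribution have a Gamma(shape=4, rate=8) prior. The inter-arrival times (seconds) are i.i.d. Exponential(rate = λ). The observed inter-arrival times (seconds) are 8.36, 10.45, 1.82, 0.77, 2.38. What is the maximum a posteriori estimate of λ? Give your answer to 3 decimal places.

The Exponential(rate=λ) likelihood is ∝ λ^n e^(−λΣtᵢ). Here n = 5 and Σtᵢ = 8.36 + 10.45 + 1.82 + 0.77 + 2.38 = 23.78.
Posterior ∝ λ^3e^(−8λ) · λ^5e^(−23.78λ) = λ^8e^(−31.78λ), i.e. Gamma(9, 31.78).
Mode = (a−1)/b = 8/31.78 ≈ 0.252.

λ̂_MAP = 0.252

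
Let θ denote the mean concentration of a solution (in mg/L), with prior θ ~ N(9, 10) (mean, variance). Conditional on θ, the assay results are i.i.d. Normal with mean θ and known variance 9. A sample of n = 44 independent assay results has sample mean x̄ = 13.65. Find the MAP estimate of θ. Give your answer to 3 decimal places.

θ̂_MAP = 13.557

n = 44, x̄ = 13.65.
For a Normal prior and Normal likelihood with known variance, the posterior is Normal; its mode equals its mean, the precision-weighted average.
Prior precision 1/σ₀² = 1/10 = 0.1; data precision n/σ² = 44/9.
θ̂ = (0.1·9 + (44/9)·13.65) / (0.1 + 44/9) = (2029/30)/(449/90) = 6087/449 ≈ 13.557.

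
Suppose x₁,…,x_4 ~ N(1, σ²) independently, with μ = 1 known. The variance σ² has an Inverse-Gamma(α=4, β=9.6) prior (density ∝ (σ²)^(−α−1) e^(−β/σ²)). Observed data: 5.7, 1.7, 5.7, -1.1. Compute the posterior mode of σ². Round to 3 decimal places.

Sum of squared deviations about the known mean: SS = (5.7−1)² + (1.7−1)² + (5.7−1)² + (-1.1−1)² = 49.08.
The Normal likelihood contributes (σ²)^(−n/2) exp(−SS/(2σ²)), so the posterior is Inverse-Gamma(α + n/2, β + SS/2) = Inverse-Gamma(6, 34.14).
The mode of Inverse-Gamma(a, b) is b/(a+1) = 34.14/7 ≈ 4.877.

σ̂²_MAP = 4.877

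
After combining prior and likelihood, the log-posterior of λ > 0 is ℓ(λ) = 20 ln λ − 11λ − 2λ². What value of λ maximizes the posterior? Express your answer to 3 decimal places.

ℓ'(λ) = 20/λ − 11 − 4λ. Setting this to zero and multiplying by λ: 4λ² + 11λ − 20 = 0.
λ = (−11 + √(11² + 4·4·20)) / (2·4) = (−11 + √441) / 8 = (−11 + 21)/8 = 5/4.
ℓ''(λ) = −20/λ² − 4 < 0, confirming a maximum.

λ̂_MAP = 1.250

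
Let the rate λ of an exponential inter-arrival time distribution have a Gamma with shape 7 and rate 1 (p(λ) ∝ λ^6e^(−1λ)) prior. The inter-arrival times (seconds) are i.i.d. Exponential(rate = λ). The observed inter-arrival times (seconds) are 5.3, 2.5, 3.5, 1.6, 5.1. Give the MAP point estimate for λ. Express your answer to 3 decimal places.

The Exponential(rate=λ) likelihood is ∝ λ^n e^(−λΣtᵢ). Here n = 5 and Σtᵢ = 5.3 + 2.5 + 3.5 + 1.6 + 5.1 = 18.
Posterior ∝ λ^6e^(−1λ) · λ^5e^(−18λ) = λ^11e^(−19λ), i.e. Gamma(12, 19).
Mode = (a−1)/b = 11/19 ≈ 0.579.

λ̂_MAP = 0.579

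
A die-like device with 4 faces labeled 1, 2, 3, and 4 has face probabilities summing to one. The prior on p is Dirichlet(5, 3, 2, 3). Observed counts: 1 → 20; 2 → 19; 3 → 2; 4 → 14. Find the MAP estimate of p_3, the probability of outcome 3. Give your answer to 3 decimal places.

The posterior is Dirichlet(αᵢ + nᵢ) = Dirichlet(25, 22, 4, 17).
For a Dirichlet(a₁,…,a_K) with all aᵢ > 1, the mode has j-th component (aⱼ − 1)/(Σaᵢ − K).
Here Σaᵢ = 68 and K = 4, so p_3 = (4 − 1)/(68 − 4) = 3/64 ≈ 0.047.

MAP estimate: 0.047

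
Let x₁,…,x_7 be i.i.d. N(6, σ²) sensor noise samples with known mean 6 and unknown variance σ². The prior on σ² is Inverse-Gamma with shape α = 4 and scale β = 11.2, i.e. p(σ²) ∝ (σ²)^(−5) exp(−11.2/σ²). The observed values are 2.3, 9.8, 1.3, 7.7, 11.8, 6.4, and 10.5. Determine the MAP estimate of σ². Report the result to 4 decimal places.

Sum of squared deviations about the known mean: SS = (2.3−6)² + (9.8−6)² + (1.3−6)² + (7.7−6)² + (11.8−6)² + (6.4−6)² + (10.5−6)² = 107.16.
The Normal likelihood contributes (σ²)^(−n/2) exp(−SS/(2σ²)), so the posterior is Inverse-Gamma(α + n/2, β + SS/2) = Inverse-Gamma(7.5, 64.78).
The mode of Inverse-Gamma(a, b) is b/(a+1) = 64.78/8.5 ≈ 7.6212.

σ̂²_MAP = 7.6212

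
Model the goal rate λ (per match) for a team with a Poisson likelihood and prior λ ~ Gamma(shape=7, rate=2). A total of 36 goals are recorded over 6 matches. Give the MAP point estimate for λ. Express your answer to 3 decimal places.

Σxᵢ = 36, n = 6.
Posterior ∝ λ^6e^(−2λ) · λ^36e^(−6λ) = λ^42e^(−8λ), i.e. Gamma(shape=43, rate=8).
The mode of a Gamma(a, b) with a ≥ 1 (shape–rate) is (a−1)/b = 42/8 ≈ 5.250.

λ̂_MAP = 5.250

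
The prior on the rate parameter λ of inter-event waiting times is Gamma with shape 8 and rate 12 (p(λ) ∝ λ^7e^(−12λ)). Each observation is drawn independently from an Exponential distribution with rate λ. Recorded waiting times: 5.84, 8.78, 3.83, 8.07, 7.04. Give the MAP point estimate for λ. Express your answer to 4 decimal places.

λ̂_MAP = 0.2634

The Exponential(rate=λ) likelihood is ∝ λ^n e^(−λΣtᵢ). Here n = 5 and Σtᵢ = 5.84 + 8.78 + 3.83 + 8.07 + 7.04 = 33.56.
Posterior ∝ λ^7e^(−12λ) · λ^5e^(−33.56λ) = λ^12e^(−45.56λ), i.e. Gamma(13, 45.56).
Mode = (a−1)/b = 12/45.56 ≈ 0.2634.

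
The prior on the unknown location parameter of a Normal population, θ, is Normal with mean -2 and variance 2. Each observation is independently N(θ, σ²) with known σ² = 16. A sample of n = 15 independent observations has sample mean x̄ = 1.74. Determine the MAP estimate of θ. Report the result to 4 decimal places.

θ̂_MAP = 0.4391

n = 15, x̄ = 1.74.
For a Normal prior and Normal likelihood with known variance, the posterior is Normal; its mode equals its mean, the precision-weighted average.
Prior precision 1/σ₀² = 1/2 = 0.5; data precision n/σ² = 15/16 = 0.9375.
θ̂ = (0.5·(-2) + 0.9375·1.74) / (0.5 + 0.9375) = 0.63125/1.4375 = 101/230 ≈ 0.4391.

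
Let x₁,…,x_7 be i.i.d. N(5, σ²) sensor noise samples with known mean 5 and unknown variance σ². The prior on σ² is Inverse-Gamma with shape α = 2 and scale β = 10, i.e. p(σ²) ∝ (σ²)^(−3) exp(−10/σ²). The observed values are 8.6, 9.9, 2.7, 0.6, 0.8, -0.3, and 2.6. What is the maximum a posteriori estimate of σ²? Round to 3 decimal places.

σ̂²_MAP = 10.239

Sum of squared deviations about the known mean: SS = (8.6−5)² + (9.9−5)² + (2.7−5)² + (0.6−5)² + (0.8−5)² + (-0.3−5)² + (2.6−5)² = 113.11.
The Normal likelihood contributes (σ²)^(−n/2) exp(−SS/(2σ²)), so the posterior is Inverse-Gamma(α + n/2, β + SS/2) = Inverse-Gamma(5.5, 66.555).
The mode of Inverse-Gamma(a, b) is b/(a+1) = 66.555/6.5 ≈ 10.239.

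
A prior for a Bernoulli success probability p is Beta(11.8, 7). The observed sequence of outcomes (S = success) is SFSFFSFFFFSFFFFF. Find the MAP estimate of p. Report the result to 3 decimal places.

p̂_MAP = 0.451

Prior: Beta(11.8, 7).
Data: 4 successes in 16 trials (from the sequence). The binomial likelihood contributes p^4(1−p)^12, so the posterior is Beta(11.8+4, 7+12) = Beta(15.8, 19).
For Beta(a, b) with a, b > 1 the mode is (a−1)/(a+b−2) = 14.8/32.8 ≈ 0.451.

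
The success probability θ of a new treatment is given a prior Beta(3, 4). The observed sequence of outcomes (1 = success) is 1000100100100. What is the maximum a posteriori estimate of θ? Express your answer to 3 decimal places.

θ̂_MAP = 0.333

Prior: Beta(3, 4).
Data: 4 successes in 13 trials (from the sequence). The binomial likelihood contributes θ^4(1−θ)^9, so the posterior is Beta(3+4, 4+9) = Beta(7, 13).
For Beta(a, b) with a, b > 1 the mode is (a−1)/(a+b−2) = 6/18 ≈ 0.333.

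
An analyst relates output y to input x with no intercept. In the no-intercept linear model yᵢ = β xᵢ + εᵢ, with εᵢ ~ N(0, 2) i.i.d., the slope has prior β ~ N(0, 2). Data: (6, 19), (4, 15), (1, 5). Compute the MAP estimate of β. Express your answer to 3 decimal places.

log p(β | y) = −Σ(yᵢ − βxᵢ)²/(2·2) − β²/(2·2) + const.
Setting the derivative to zero: Σxᵢ(yᵢ − βxᵢ)/2 − β/2 = 0, so β = Σxᵢyᵢ / (Σxᵢ² + σ²/τ²).
Σxᵢyᵢ = 6·19 + 4·15 + 1·5 = 179; Σxᵢ² = 53; σ²/τ² = 1.
β̂_MAP = 179 / (53 + 1) = 179/54 ≈ 3.315.

β̂_MAP = 3.315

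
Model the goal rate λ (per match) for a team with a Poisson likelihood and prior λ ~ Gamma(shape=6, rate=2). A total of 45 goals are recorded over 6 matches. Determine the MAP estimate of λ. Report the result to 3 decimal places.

Σxᵢ = 45, n = 6.
Posterior ∝ λ^5e^(−2λ) · λ^45e^(−6λ) = λ^50e^(−8λ), i.e. Gamma(shape=51, rate=8).
The mode of a Gamma(a, b) with a ≥ 1 (shape–rate) is (a−1)/b = 50/8 ≈ 6.250.

λ̂_MAP = 6.250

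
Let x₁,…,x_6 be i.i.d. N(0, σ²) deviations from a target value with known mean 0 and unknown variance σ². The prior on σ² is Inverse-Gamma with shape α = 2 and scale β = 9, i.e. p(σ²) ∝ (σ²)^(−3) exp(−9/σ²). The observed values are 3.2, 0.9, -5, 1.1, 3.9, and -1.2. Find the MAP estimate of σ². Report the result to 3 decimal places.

σ̂²_MAP = 5.993

Sum of squared deviations about the known mean: SS = (3.2−0)² + (0.9−0)² + (-5−0)² + (1.1−0)² + (3.9−0)² + (-1.2−0)² = 53.91.
The Normal likelihood contributes (σ²)^(−n/2) exp(−SS/(2σ²)), so the posterior is Inverse-Gamma(α + n/2, β + SS/2) = Inverse-Gamma(5, 35.955).
The mode of Inverse-Gamma(a, b) is b/(a+1) = 35.955/6 ≈ 5.993.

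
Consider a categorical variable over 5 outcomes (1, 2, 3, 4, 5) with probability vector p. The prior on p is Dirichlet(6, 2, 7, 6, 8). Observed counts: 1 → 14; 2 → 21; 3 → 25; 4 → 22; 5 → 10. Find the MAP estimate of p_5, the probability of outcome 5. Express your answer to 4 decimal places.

MAP estimate: 0.1466

The posterior is Dirichlet(αᵢ + nᵢ) = Dirichlet(20, 23, 32, 28, 18).
For a Dirichlet(a₁,…,a_K) with all aᵢ > 1, the mode has j-th component (aⱼ − 1)/(Σaᵢ − K).
Here Σaᵢ = 121 and K = 5, so p_5 = (18 − 1)/(121 − 5) = 17/116 ≈ 0.1466.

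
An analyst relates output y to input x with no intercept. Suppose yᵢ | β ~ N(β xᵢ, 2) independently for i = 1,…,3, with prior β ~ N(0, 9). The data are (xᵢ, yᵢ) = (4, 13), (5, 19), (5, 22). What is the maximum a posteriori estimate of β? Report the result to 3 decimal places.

log p(β | y) = −Σ(yᵢ − βxᵢ)²/(2·2) − β²/(2·9) + const.
Setting the derivative to zero: Σxᵢ(yᵢ − βxᵢ)/2 − β/9 = 0, so β = Σxᵢyᵢ / (Σxᵢ² + σ²/τ²).
Σxᵢyᵢ = 4·13 + 5·19 + 5·22 = 257; Σxᵢ² = 66; σ²/τ² = 2/9.
β̂_MAP = 257 / (66 + 2/9) = 257/(596/9) = 2313/596 ≈ 3.881.

β̂_MAP = 3.881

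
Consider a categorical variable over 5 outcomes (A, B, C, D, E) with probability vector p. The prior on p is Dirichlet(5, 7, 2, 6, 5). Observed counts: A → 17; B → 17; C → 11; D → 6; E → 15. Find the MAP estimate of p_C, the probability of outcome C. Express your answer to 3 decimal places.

MAP estimate of p_C = 0.140

The posterior is Dirichlet(αᵢ + nᵢ) = Dirichlet(22, 24, 13, 12, 20).
For a Dirichlet(a₁,…,a_K) with all aᵢ > 1, the mode has j-th component (aⱼ − 1)/(Σaᵢ − K).
Here Σaᵢ = 91 and K = 5, so p_C = (13 − 1)/(91 − 5) = 12/86 ≈ 0.140.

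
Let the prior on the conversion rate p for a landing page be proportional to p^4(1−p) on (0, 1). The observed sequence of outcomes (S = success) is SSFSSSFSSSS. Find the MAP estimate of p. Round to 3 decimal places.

The prior density ∝ p^4(1−p)^1 is the kernel of Beta(5, 2).
Data: 9 successes in 11 trials (from the sequence). The binomial likelihood contributes p^9(1−p)^2, so the posterior is Beta(5+9, 2+2) = Beta(14, 4).
For Beta(a, b) with a, b > 1 the mode is (a−1)/(a+b−2) = 13/16 ≈ 0.813.

p̂_MAP = 0.813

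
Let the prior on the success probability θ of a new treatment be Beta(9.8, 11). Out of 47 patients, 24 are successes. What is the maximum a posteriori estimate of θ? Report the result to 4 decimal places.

θ̂_MAP = 0.4985

Prior: Beta(9.8, 11).
Data: 24 successes in 47 trials. The binomial likelihood contributes θ^24(1−θ)^23, so the posterior is Beta(9.8+24, 11+23) = Beta(33.8, 34).
For Beta(a, b) with a, b > 1 the mode is (a−1)/(a+b−2) = 32.8/65.8 ≈ 0.4985.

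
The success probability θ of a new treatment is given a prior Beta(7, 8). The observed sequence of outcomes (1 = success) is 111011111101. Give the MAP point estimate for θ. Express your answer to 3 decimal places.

θ̂_MAP = 0.640

Prior: Beta(7, 8).
Data: 10 successes in 12 trials (from the sequence). The binomial likelihood contributes θ^10(1−θ)^2, so the posterior is Beta(7+10, 8+2) = Beta(17, 10).
For Beta(a, b) with a, b > 1 the mode is (a−1)/(a+b−2) = 16/25 ≈ 0.640.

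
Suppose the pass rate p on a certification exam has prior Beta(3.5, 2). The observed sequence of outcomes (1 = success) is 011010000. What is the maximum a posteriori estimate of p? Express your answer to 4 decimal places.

p̂_MAP = 0.4400

Prior: Beta(3.5, 2).
Data: 3 successes in 9 trials (from the sequence). The binomial likelihood contributes p^3(1−p)^6, so the posterior is Beta(3.5+3, 2+6) = Beta(6.5, 8).
For Beta(a, b) with a, b > 1 the mode is (a−1)/(a+b−2) = 5.5/12.5 ≈ 0.4400.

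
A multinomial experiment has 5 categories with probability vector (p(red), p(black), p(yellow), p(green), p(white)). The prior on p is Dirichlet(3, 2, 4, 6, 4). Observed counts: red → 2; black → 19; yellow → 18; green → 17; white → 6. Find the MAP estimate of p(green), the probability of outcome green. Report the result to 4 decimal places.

MAP estimate of p(green) = 0.2895

The posterior is Dirichlet(αᵢ + nᵢ) = Dirichlet(5, 21, 22, 23, 10).
For a Dirichlet(a₁,…,a_K) with all aᵢ > 1, the mode has j-th component (aⱼ − 1)/(Σaᵢ − K).
Here Σaᵢ = 81 and K = 5, so p(green) = (23 − 1)/(81 − 5) = 22/76 ≈ 0.2895.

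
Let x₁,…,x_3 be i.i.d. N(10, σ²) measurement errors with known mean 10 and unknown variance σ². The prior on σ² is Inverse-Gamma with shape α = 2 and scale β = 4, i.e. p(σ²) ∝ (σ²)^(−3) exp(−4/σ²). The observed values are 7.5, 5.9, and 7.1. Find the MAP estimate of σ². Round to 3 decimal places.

Sum of squared deviations about the known mean: SS = (7.5−10)² + (5.9−10)² + (7.1−10)² = 31.47.
The Normal likelihood contributes (σ²)^(−n/2) exp(−SS/(2σ²)), so the posterior is Inverse-Gamma(α + n/2, β + SS/2) = Inverse-Gamma(3.5, 19.735).
The mode of Inverse-Gamma(a, b) is b/(a+1) = 19.735/4.5 ≈ 4.386.

σ̂²_MAP = 4.386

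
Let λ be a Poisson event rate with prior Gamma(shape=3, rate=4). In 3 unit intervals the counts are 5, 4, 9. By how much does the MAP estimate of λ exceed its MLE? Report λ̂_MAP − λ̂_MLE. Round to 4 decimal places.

MAP − MLE = -3.1429

Σxᵢ = 18. Posterior is Gamma(21, 7); MAP = (21−1)/7 = 20/7 ≈ 2.85714.
MLE = x̄ = 18/3 ≈ 6.00000.
Difference = 20/7 − 18/3 = -22/7 ≈ -3.1429.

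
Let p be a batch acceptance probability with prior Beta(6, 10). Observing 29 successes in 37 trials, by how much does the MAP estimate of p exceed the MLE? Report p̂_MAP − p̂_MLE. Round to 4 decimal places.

MAP − MLE = -0.1171

Posterior is Beta(35, 18); MAP = (35−1)/(53−2) = 34/51 ≈ 0.66667.
MLE ignores the prior: p̂_MLE = k/n = 29/37 ≈ 0.78378.
Difference = 34/51 − 29/37 = -13/111 ≈ -0.1171.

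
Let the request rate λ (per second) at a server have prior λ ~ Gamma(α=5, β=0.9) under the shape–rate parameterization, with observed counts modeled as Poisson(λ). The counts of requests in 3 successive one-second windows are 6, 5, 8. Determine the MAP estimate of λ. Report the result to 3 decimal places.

Σxᵢ = 6+5+8 = 19, with n = 3.
Posterior ∝ λ^4e^(−0.9λ) · λ^19e^(−3λ) = λ^23e^(−3.9λ), i.e. Gamma(shape=24, rate=3.9).
The mode of a Gamma(a, b) with a ≥ 1 (shape–rate) is (a−1)/b = 23/3.9 ≈ 5.897.

λ̂_MAP = 5.897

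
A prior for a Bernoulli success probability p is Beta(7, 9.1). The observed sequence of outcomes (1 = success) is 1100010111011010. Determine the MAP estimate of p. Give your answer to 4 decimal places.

p̂_MAP = 0.4983

Prior: Beta(7, 9.1).
Data: 9 successes in 16 trials (from the sequence). The binomial likelihood contributes p^9(1−p)^7, so the posterior is Beta(7+9, 9.1+7) = Beta(16, 16.1).
For Beta(a, b) with a, b > 1 the mode is (a−1)/(a+b−2) = 15/30.1 ≈ 0.4983.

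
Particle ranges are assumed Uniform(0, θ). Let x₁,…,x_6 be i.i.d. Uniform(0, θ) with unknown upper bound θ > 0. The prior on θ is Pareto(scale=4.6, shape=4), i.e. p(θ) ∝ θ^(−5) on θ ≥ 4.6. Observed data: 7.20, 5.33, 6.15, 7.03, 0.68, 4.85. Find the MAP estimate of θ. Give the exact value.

θ̂_MAP = 7.20

The Uniform(0, θ) likelihood is θ^(−n) for θ ≥ max(xᵢ), zero otherwise. Here max(xᵢ) = 7.20.
Posterior ∝ θ^(−5) · θ^(−6) = θ^(−11) on θ ≥ max(4.6, 7.20) = 7.20.
This density is strictly decreasing in θ, so the posterior mode lies at the lower boundary of the support.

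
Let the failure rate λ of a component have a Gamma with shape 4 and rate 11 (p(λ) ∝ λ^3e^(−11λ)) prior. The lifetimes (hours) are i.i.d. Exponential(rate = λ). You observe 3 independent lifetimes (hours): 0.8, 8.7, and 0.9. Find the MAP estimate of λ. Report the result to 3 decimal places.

The Exponential(rate=λ) likelihood is ∝ λ^n e^(−λΣtᵢ). Here n = 3 and Σtᵢ = 0.8 + 8.7 + 0.9 = 10.4.
Posterior ∝ λ^3e^(−11λ) · λ^3e^(−10.4λ) = λ^6e^(−21.4λ), i.e. Gamma(7, 21.4).
Mode = (a−1)/b = 6/21.4 ≈ 0.280.

λ̂_MAP = 0.280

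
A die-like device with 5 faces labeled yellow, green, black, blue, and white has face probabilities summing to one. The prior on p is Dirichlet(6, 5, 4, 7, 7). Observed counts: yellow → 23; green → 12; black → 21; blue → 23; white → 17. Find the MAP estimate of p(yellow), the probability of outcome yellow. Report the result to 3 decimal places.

The posterior is Dirichlet(αᵢ + nᵢ) = Dirichlet(29, 17, 25, 30, 24).
For a Dirichlet(a₁,…,a_K) with all aᵢ > 1, the mode has j-th component (aⱼ − 1)/(Σaᵢ − K).
Here Σaᵢ = 125 and K = 5, so p(yellow) = (29 − 1)/(125 − 5) = 28/120 ≈ 0.233.

MAP estimate of p(yellow) = 0.233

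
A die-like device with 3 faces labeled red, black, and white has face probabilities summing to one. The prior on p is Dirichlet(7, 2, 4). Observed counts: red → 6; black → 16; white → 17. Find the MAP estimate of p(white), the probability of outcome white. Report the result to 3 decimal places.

MAP estimate of p(white) = 0.408

The posterior is Dirichlet(αᵢ + nᵢ) = Dirichlet(13, 18, 21).
For a Dirichlet(a₁,…,a_K) with all aᵢ > 1, the mode has j-th component (aⱼ − 1)/(Σaᵢ − K).
Here Σaᵢ = 52 and K = 3, so p(white) = (21 − 1)/(52 − 3) = 20/49 ≈ 0.408.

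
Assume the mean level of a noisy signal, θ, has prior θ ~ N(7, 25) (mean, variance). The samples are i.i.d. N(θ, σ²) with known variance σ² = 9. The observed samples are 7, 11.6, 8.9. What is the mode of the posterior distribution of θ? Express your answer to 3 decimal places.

θ̂_MAP = 8.935

n = 3; x̄ = (7 + 11.6 + 8.9)/3 = 27.5/3 = 55/6 ≈ 9.1667.
For a Normal prior and Normal likelihood with known variance, the posterior is Normal; its mode equals its mean, the precision-weighted average.
Prior precision 1/σ₀² = 1/25 = 0.04; data precision n/σ² = 3/9 = 1/3.
θ̂ = (0.04·7 + (1/3)·(55/6)) / (0.04 + 1/3) = (1501/450)/(28/75) = 1501/168 ≈ 8.935.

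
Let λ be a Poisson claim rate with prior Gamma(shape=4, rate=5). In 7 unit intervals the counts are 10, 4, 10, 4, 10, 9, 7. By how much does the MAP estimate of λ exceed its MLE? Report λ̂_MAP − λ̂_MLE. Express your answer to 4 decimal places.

Σxᵢ = 54. Posterior is Gamma(58, 12); MAP = (58−1)/12 = 57/12 ≈ 4.75000.
MLE = x̄ = 54/7 ≈ 7.71429.
Difference = 57/12 − 54/7 = -83/28 ≈ -2.9643.

MAP − MLE = -2.9643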